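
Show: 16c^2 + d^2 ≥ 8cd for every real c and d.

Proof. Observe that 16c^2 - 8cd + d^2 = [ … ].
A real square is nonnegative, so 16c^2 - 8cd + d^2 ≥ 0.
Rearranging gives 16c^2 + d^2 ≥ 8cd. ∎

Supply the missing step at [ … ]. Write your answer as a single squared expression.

(4c - d)^2

The leading and trailing coefficients are 4^2 and 1^2, and 8 = 2·4·1, so the trinomial is (4c - d)^2.
Hence 16c^2 - 8cd + d^2 ≥ 0.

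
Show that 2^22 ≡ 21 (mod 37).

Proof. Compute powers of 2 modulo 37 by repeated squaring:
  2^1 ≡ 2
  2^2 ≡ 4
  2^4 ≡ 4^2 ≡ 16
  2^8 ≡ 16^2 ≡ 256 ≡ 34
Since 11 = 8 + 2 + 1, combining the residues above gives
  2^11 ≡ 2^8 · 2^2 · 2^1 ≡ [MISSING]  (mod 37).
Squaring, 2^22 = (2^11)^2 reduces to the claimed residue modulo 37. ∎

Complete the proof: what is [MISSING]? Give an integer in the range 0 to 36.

2^8 · 2^2 · 2^1 ≡ 34 · 4 · 2 = 272.
272 mod 37 = 13, so 2^11 ≡ 13 (mod 37).

13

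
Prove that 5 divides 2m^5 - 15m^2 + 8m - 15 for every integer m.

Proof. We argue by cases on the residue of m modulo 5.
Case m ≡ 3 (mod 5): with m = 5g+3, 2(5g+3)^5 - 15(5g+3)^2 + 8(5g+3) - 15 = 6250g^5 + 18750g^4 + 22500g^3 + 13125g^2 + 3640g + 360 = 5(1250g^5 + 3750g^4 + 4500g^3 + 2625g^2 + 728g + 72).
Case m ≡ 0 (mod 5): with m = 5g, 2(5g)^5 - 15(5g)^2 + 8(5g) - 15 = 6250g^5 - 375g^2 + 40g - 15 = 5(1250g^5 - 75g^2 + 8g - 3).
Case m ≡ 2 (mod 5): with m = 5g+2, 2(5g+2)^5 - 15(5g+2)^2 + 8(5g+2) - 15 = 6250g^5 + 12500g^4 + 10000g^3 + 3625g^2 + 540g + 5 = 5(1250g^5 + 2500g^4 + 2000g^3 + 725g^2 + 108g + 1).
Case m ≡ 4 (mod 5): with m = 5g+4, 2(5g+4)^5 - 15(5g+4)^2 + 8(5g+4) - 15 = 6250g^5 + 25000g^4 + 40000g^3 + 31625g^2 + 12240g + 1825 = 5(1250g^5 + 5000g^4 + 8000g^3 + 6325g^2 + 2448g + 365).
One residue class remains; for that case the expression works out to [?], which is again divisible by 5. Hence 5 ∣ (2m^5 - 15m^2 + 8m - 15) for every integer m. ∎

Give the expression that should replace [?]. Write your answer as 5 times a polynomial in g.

5(1250g^5 + 1250g^4 + 500g^3 + 25g^2 - 12g - 4)

Only m ≡ 1 (mod 5) is unaccounted for. Put m = 5g+1:
2(5g+1)^5 - 15(5g+1)^2 + 8(5g+1) - 15 expands to 6250g^5 + 6250g^4 + 2500g^3 + 125g^2 - 60g - 20,
and factoring out 5 leaves 5(1250g^5 + 1250g^4 + 500g^3 + 25g^2 - 12g - 4).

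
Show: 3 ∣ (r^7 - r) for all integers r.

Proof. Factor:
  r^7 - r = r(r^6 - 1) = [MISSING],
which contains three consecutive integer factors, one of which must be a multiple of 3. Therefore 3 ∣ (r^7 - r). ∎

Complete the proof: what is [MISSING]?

(r - 1)r(r + 1)(r^4 + r^2 + 1)

r^6 - 1 = (r^2 - 1)(r^4 + r^2 + 1), and r^2 - 1 = (r-1)(r+1).
So r(r^6 - 1) = (r - 1)r(r + 1)(r^4 + r^2 + 1).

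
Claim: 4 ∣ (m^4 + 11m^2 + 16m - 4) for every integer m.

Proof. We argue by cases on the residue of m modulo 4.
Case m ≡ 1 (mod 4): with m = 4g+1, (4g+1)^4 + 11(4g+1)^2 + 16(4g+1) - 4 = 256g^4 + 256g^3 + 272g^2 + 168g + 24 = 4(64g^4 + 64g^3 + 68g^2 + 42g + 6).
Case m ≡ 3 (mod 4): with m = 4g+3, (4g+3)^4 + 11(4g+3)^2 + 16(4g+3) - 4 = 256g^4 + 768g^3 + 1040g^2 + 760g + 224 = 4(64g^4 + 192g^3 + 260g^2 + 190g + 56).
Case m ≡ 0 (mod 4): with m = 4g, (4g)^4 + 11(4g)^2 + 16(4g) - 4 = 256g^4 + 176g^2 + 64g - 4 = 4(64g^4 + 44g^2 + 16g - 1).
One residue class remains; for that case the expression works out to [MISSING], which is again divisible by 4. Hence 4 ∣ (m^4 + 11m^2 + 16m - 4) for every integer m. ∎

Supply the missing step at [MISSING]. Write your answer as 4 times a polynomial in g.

Only m ≡ 2 (mod 4) is unaccounted for. Put m = 4g+2:
(4g+2)^4 + 11(4g+2)^2 + 16(4g+2) - 4 expands to 256g^4 + 512g^3 + 560g^2 + 368g + 88,
and factoring out 4 leaves 4(64g^4 + 128g^3 + 140g^2 + 92g + 22).

4(64g^4 + 128g^3 + 140g^2 + 92g + 22)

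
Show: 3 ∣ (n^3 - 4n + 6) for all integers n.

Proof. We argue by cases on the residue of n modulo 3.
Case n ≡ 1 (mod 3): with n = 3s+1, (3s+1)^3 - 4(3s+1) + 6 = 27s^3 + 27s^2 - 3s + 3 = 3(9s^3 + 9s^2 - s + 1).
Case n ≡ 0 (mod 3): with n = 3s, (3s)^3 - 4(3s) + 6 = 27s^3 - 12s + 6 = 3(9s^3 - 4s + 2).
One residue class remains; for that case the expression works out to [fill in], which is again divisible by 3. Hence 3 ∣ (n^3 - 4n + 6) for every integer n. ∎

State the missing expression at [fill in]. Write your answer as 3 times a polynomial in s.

3(9s^3 + 18s^2 + 8s + 2)

The residues treated are {1, 0}, so the missing case is n ≡ 2 (mod 3); write n = 3s+2.
Then (3s+2)^3 - 4(3s+2) + 6 = 27s^3 + 54s^2 + 24s + 6 = 3(9s^3 + 18s^2 + 8s + 2).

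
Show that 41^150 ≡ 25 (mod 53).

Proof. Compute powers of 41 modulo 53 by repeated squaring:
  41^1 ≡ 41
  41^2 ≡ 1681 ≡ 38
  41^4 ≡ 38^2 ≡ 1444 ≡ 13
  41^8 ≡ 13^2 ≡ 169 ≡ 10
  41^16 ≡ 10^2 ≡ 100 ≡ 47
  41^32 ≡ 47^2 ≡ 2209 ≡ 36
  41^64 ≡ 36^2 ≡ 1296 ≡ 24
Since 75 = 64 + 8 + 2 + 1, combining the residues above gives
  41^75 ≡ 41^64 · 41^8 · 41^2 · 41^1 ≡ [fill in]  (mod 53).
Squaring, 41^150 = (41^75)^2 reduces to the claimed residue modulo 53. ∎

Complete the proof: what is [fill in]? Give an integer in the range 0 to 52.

5

41^64 · 41^8 · 41^2 · 41^1 ≡ 24 · 10 · 38 · 41 = 373920.
373920 mod 53 = 5, so 41^75 ≡ 5 (mod 53).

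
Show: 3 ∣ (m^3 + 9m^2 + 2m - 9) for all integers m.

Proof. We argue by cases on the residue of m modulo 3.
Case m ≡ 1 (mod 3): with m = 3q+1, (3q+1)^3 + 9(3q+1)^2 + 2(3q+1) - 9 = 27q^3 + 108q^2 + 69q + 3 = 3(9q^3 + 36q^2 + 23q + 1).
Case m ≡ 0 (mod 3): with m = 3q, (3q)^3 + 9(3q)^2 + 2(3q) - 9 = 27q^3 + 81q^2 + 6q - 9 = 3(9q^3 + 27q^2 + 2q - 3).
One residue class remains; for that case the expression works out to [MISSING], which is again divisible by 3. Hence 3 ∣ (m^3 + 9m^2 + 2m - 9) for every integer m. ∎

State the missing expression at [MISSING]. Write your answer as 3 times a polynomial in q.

3(9q^3 + 45q^2 + 50q + 13)

The residues treated are {1, 0}, so the missing case is m ≡ 2 (mod 3); write m = 3q+2.
Then (3q+2)^3 + 9(3q+2)^2 + 2(3q+2) - 9 = 27q^3 + 135q^2 + 150q + 39 = 3(9q^3 + 45q^2 + 50q + 13).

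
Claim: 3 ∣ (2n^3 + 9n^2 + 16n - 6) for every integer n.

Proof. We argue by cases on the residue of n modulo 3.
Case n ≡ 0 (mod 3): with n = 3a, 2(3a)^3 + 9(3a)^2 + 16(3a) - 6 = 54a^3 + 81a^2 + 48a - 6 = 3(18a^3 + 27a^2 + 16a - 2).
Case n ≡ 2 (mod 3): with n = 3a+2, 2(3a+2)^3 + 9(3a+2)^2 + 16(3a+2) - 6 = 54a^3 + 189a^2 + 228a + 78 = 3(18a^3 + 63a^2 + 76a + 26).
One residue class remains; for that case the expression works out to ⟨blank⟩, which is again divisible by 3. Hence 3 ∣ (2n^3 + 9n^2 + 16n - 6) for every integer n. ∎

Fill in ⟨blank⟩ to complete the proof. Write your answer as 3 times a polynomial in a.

The residues treated are {0, 2}, so the missing case is n ≡ 1 (mod 3); write n = 3a+1.
Then 2(3a+1)^3 + 9(3a+1)^2 + 16(3a+1) - 6 = 54a^3 + 135a^2 + 120a + 21 = 3(18a^3 + 45a^2 + 40a + 7).

3(18a^3 + 45a^2 + 40a + 7)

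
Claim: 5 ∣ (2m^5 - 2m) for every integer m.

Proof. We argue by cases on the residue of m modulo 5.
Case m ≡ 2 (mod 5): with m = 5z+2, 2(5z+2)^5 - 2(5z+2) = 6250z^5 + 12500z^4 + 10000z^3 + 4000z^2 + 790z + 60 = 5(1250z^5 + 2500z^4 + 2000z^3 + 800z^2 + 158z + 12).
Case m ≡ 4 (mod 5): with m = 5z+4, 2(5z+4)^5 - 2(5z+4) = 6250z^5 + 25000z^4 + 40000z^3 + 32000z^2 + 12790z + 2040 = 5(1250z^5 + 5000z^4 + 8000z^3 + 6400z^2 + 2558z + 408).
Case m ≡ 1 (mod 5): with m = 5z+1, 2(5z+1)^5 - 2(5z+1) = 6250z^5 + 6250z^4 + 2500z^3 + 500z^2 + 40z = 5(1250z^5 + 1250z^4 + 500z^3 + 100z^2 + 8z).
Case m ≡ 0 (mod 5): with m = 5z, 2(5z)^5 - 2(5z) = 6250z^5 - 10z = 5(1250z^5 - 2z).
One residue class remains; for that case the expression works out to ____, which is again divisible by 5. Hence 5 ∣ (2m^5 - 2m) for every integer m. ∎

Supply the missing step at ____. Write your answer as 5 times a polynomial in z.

The residues treated are {2, 4, 1, 0}, so the missing case is m ≡ 3 (mod 5); write m = 5z+3.
Then 2(5z+3)^5 - 2(5z+3) = 6250z^5 + 18750z^4 + 22500z^3 + 13500z^2 + 4040z + 480 = 5(1250z^5 + 3750z^4 + 4500z^3 + 2700z^2 + 808z + 96).

5(1250z^5 + 3750z^4 + 4500z^3 + 2700z^2 + 808z + 96)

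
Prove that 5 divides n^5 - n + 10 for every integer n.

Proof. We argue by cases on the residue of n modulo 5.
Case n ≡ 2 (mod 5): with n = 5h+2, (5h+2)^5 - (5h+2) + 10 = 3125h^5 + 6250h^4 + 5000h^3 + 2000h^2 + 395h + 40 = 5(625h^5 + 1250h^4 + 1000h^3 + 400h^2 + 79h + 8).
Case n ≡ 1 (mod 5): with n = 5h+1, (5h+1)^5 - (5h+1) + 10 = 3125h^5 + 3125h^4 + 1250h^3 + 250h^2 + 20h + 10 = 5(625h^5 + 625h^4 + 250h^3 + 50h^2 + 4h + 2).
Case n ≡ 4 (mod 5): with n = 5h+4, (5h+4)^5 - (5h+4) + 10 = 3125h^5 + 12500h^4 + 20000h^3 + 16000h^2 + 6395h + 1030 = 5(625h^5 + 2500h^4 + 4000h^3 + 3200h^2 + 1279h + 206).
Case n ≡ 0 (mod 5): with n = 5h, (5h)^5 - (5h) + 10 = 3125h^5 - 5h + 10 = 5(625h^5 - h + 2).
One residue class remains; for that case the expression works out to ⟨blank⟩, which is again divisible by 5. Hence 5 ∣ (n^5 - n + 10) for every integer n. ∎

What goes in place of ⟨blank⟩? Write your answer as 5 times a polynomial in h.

Only n ≡ 3 (mod 5) is unaccounted for. Put n = 5h+3:
(5h+3)^5 - (5h+3) + 10 expands to 3125h^5 + 9375h^4 + 11250h^3 + 6750h^2 + 2020h + 250,
and factoring out 5 leaves 5(625h^5 + 1875h^4 + 2250h^3 + 1350h^2 + 404h + 50).

5(625h^5 + 1875h^4 + 2250h^3 + 1350h^2 + 404h + 50)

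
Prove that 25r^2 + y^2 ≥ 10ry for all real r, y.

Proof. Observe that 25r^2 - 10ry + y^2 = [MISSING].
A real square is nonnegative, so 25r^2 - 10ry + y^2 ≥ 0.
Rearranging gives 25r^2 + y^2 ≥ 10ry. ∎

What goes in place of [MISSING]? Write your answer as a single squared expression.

25r^2 - 10ry + y^2 is a perfect-square trinomial: the outer terms are (5r)^2 and (y)^2, and the cross term is -2·5r·y.
So 25r^2 - 10ry + y^2 = (5r - y)^2 ≥ 0.

(5r - y)^2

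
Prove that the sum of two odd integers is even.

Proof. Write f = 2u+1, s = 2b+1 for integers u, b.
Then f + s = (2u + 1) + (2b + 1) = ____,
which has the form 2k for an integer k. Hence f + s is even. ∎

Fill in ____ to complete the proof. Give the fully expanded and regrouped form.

2(b + u + 1)

(2u + 1) + (2b + 1) = 2b + 2u + 2
= 2(b + u + 1).
Since b + u + 1 is an integer, the sum is of the form 2k for an integer k.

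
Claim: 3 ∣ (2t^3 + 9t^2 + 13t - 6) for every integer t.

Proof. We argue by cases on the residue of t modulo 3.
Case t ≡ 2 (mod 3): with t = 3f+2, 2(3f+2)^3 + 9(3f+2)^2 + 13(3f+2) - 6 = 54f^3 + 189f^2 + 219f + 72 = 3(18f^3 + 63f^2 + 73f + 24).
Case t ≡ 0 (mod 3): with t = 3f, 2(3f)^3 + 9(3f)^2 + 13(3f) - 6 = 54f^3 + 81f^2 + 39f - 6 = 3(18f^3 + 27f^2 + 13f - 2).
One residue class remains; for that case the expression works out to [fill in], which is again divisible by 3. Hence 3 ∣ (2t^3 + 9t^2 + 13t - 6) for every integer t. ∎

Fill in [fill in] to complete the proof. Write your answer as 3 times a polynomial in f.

3(18f^3 + 45f^2 + 37f + 6)

The residues treated are {2, 0}, so the missing case is t ≡ 1 (mod 3); write t = 3f+1.
Then 2(3f+1)^3 + 9(3f+1)^2 + 13(3f+1) - 6 = 54f^3 + 135f^2 + 111f + 18 = 3(18f^3 + 45f^2 + 37f + 6).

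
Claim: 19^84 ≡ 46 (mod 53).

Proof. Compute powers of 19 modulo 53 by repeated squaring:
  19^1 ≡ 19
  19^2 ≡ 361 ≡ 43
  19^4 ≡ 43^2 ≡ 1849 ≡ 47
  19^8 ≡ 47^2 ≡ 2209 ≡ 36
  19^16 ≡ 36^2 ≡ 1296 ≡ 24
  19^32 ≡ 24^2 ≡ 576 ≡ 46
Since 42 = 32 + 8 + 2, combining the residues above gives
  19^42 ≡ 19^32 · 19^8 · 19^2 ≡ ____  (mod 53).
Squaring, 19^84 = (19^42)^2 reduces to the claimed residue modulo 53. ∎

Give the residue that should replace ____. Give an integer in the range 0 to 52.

29

19^32 · 19^8 · 19^2 ≡ 46 · 36 · 43 = 71208.
71208 mod 53 = 29, so 19^42 ≡ 29 (mod 53).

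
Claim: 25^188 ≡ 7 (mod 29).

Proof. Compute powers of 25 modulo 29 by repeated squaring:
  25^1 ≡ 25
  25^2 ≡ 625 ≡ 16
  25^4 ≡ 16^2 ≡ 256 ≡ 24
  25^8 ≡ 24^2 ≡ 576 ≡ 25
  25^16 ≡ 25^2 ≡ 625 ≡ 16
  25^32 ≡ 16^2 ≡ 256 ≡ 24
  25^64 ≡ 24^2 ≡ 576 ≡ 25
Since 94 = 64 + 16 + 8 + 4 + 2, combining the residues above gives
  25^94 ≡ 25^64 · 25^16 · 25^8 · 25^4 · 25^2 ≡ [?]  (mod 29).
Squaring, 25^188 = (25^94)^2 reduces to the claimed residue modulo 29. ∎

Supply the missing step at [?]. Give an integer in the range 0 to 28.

23

25^64 · 25^16 · 25^8 · 25^4 · 25^2 ≡ 25 · 16 · 25 · 24 · 16 = 3840000.
3840000 mod 29 = 23, so 25^94 ≡ 23 (mod 29).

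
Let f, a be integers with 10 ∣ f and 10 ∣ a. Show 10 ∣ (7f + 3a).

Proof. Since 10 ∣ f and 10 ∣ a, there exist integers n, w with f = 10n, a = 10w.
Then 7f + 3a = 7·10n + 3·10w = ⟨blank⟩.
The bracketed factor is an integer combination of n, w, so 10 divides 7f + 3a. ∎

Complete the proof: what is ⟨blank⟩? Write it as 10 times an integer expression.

10(7n + 3w)

Each term has a factor of 10: 7·10n + 3·10w = 10·(7n + 3w).
Since 7n + 3w is an integer, 10 ∣ (7f + 3a).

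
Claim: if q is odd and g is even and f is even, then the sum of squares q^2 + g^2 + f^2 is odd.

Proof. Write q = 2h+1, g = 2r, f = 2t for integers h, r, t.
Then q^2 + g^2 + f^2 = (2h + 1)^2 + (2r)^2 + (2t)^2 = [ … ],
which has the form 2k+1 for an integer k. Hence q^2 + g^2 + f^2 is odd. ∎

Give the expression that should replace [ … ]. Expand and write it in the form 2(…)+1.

Expanding: (2h + 1)^2 + (2r)^2 + (2t)^2 = 4h^2 + 4h + 4r^2 + 4t^2 + 1.
Every term except the constant is even, so this is 2(2h^2 + 2h + 2r^2 + 2t^2) + 1,
and 2h^2 + 2h + 2r^2 + 2t^2 ∈ ℤ gives the required form.

2(2h^2 + 2h + 2r^2 + 2t^2) + 1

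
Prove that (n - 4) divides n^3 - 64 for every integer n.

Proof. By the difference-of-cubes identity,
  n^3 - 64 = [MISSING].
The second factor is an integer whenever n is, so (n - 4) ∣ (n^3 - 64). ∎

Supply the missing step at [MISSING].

a^3 - b^3 = (a - b)(a^2 + ab + b^2). With a = n, b = 4:
n^3 - 64 = (n - 4)(n^2 + 4n + 16).

(n - 4)(n^2 + 4n + 16)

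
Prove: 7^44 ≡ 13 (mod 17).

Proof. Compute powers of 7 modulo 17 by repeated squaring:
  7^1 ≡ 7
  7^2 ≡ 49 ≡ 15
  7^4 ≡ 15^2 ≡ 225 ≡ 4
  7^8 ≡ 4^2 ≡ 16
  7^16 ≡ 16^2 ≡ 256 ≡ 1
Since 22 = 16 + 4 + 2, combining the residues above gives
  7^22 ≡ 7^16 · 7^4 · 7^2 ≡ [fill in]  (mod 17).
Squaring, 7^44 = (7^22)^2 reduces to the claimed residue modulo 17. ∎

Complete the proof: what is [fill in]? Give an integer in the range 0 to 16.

9

7^16 · 7^4 · 7^2 ≡ 1 · 4 · 15 = 60.
60 mod 17 = 9, so 7^22 ≡ 9 (mod 17).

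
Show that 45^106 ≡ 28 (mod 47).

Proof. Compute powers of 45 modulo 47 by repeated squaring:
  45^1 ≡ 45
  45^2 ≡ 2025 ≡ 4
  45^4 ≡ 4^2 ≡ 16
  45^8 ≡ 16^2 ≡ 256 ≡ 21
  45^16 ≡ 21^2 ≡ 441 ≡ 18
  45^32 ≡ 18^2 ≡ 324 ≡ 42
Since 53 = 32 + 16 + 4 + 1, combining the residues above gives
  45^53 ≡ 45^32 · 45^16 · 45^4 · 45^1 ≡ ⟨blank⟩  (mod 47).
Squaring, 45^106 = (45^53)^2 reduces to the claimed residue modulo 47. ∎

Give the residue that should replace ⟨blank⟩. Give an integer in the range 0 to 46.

13

45^32 · 45^16 · 45^4 · 45^1 ≡ 42 · 18 · 16 · 45 = 544320.
544320 mod 47 = 13, so 45^53 ≡ 13 (mod 47).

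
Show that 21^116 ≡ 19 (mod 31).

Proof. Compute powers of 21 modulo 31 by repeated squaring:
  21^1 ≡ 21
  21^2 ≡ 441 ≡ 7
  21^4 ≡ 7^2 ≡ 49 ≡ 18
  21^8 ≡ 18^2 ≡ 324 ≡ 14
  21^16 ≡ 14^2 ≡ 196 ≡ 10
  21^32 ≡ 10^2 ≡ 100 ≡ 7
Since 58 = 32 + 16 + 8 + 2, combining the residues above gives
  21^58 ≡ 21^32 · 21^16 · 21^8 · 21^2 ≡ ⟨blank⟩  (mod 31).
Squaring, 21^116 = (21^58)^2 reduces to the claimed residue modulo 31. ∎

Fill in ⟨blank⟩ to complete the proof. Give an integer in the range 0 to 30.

9

21^32 · 21^16 · 21^8 · 21^2 ≡ 7 · 10 · 14 · 7 = 6860.
6860 mod 31 = 9, so 21^58 ≡ 9 (mod 31).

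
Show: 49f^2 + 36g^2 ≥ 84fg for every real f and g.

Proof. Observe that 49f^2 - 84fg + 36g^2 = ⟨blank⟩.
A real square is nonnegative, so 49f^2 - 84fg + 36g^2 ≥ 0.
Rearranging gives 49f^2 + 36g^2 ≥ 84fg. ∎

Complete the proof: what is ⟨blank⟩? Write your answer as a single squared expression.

(7f - 6g)^2

The leading and trailing coefficients are 7^2 and 6^2, and 84 = 2·7·6, so the trinomial is (7f - 6g)^2.
Hence 49f^2 - 84fg + 36g^2 ≥ 0.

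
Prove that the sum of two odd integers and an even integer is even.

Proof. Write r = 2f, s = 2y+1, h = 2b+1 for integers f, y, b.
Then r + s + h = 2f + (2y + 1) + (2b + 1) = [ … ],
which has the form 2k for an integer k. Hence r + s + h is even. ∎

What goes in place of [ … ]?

2(b + f + y + 1)

2f + (2y + 1) + (2b + 1) = 2b + 2f + 2y + 2
= 2(b + f + y + 1).
Since b + f + y + 1 is an integer, the sum is of the form 2k for an integer k.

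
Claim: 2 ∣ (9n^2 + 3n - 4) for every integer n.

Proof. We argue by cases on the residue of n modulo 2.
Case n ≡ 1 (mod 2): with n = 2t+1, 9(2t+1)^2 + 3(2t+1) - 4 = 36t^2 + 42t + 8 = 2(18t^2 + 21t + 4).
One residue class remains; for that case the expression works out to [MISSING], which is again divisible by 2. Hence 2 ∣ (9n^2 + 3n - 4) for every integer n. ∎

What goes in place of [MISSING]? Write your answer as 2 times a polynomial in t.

The residues treated are {1}, so the missing case is n ≡ 0 (mod 2); write n = 2t.
Then 9(2t)^2 + 3(2t) - 4 = 36t^2 + 6t - 4 = 2(18t^2 + 3t - 2).

2(18t^2 + 3t - 2)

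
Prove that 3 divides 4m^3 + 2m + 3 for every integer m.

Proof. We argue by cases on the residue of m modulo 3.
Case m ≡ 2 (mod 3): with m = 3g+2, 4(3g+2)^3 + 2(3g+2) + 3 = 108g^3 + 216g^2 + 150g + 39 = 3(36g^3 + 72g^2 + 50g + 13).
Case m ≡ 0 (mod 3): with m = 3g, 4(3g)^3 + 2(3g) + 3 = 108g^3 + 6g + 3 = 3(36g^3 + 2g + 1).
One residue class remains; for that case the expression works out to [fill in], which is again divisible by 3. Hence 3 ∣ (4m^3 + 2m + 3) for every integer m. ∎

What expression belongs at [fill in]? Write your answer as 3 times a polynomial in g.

3(36g^3 + 36g^2 + 14g + 3)

Only m ≡ 1 (mod 3) is unaccounted for. Put m = 3g+1:
4(3g+1)^3 + 2(3g+1) + 3 expands to 108g^3 + 108g^2 + 42g + 9,
and factoring out 3 leaves 3(36g^3 + 36g^2 + 14g + 3).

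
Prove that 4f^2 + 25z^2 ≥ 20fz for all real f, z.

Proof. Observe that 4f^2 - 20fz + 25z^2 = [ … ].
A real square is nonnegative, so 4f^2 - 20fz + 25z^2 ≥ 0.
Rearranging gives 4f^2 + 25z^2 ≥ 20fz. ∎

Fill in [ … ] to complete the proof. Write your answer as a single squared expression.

(2f - 5z)^2

The leading and trailing coefficients are 2^2 and 5^2, and 20 = 2·2·5, so the trinomial is (2f - 5z)^2.
Hence 4f^2 - 20fz + 25z^2 ≥ 0.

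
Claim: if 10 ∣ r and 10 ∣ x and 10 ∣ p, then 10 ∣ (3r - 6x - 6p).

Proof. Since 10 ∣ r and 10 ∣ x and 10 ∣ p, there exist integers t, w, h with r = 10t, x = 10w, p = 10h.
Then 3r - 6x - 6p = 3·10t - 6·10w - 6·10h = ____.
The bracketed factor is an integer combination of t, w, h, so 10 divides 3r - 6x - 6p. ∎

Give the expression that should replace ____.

10(-6h + 3t - 6w)

Pull the common 10 out of every term: 3·10t - 6·10w - 6·10h = 10(-6h + 3t - 6w).
-6h + 3t - 6w is an integer, which exhibits the divisibility.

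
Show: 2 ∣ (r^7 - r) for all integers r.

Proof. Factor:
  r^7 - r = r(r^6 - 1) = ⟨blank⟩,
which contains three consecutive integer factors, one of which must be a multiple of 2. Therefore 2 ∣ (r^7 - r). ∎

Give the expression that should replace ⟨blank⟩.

(r - 1)r(r + 1)(r^4 + r^2 + 1)

r^6 - 1 = (r^2 - 1)(r^4 + r^2 + 1), and r^2 - 1 = (r-1)(r+1).
So r(r^6 - 1) = (r - 1)r(r + 1)(r^4 + r^2 + 1).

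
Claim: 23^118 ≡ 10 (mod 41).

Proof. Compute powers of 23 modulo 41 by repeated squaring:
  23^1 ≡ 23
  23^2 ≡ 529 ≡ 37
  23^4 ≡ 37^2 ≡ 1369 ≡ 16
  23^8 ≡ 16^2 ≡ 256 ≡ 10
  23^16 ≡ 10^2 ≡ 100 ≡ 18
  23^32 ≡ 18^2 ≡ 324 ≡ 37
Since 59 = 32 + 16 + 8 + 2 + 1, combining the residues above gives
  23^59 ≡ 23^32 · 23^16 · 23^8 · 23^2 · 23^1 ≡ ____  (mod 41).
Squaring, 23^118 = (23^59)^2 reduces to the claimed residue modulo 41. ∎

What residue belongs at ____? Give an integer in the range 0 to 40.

25

23^32 · 23^16 · 23^8 · 23^2 · 23^1 ≡ 37 · 18 · 10 · 37 · 23 = 5667660.
5667660 mod 41 = 25, so 23^59 ≡ 25 (mod 41).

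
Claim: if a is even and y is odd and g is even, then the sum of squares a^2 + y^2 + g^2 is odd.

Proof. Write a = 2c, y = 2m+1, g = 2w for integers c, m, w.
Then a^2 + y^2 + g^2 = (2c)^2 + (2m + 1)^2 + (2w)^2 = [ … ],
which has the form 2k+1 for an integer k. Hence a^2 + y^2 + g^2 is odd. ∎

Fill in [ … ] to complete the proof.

(2c)^2 + (2m + 1)^2 + (2w)^2 = 4c^2 + 4m^2 + 4m + 4w^2 + 1
= 2(2c^2 + 2m^2 + 2m + 2w^2) + 1.
Since 2c^2 + 2m^2 + 2m + 2w^2 is an integer, the sum of squares is of the form 2k+1 for an integer k.

2(2c^2 + 2m^2 + 2m + 2w^2) + 1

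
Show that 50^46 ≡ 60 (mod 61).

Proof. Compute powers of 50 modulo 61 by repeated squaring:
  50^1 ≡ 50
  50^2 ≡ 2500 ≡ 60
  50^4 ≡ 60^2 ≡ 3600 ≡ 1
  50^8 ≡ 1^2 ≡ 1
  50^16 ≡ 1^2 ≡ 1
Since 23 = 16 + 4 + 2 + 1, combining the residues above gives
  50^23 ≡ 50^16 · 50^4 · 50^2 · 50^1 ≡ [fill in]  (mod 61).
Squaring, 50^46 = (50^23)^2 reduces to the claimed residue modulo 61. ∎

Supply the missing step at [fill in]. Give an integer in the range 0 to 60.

11

50^16 · 50^4 · 50^2 · 50^1 ≡ 1 · 1 · 60 · 50 = 3000.
3000 mod 61 = 11, so 50^23 ≡ 11 (mod 61).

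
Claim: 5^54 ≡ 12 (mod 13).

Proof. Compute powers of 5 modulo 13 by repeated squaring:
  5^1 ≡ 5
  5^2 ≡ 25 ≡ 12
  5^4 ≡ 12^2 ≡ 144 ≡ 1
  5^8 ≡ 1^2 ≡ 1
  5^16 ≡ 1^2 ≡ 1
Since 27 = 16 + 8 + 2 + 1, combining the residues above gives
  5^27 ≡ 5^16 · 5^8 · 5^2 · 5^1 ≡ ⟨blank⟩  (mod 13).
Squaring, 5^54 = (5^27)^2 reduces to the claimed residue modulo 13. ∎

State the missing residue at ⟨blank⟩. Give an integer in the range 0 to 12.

5^16 · 5^8 · 5^2 · 5^1 ≡ 1 · 1 · 12 · 5 = 60.
60 mod 13 = 8, so 5^27 ≡ 8 (mod 13).

8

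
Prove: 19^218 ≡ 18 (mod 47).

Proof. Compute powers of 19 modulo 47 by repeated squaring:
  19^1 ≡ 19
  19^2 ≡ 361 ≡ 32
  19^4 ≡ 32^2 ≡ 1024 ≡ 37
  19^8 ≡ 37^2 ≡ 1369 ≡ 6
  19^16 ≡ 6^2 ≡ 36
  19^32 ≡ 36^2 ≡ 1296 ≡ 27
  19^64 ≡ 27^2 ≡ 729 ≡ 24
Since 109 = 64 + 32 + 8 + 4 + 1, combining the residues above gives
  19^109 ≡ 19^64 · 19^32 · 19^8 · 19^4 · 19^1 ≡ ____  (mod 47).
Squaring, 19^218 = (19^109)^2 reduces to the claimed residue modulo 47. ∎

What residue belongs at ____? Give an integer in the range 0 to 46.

26

19^64 · 19^32 · 19^8 · 19^4 · 19^1 ≡ 24 · 27 · 6 · 37 · 19 = 2733264.
2733264 mod 47 = 26, so 19^109 ≡ 26 (mod 47).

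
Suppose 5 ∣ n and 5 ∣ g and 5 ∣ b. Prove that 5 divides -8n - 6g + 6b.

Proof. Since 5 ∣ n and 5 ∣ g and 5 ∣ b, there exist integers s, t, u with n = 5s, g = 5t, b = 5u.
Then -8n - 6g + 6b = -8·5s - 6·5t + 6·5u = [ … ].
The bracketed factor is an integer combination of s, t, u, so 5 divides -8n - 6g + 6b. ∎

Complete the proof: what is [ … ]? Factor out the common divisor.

5(-8s - 6t + 6u)

Each term has a factor of 5: -8·5s - 6·5t + 6·5u = 5·(-8s - 6t + 6u).
Since -8s - 6t + 6u is an integer, 5 ∣ (-8n - 6g + 6b).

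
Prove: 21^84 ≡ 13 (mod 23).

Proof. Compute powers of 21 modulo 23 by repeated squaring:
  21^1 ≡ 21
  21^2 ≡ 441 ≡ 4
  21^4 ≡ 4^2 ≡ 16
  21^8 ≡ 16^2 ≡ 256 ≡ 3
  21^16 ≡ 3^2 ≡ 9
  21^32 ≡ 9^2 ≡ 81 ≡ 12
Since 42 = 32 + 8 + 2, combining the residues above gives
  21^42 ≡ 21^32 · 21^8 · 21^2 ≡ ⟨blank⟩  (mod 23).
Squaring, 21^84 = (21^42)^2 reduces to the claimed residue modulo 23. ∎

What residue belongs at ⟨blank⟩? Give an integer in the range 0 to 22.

6

Multiply the listed residues: 12 · 3 · 4 = 36 → 144.
Reducing modulo 23: 144 = 6·23 + 6, so 21^42 ≡ 6.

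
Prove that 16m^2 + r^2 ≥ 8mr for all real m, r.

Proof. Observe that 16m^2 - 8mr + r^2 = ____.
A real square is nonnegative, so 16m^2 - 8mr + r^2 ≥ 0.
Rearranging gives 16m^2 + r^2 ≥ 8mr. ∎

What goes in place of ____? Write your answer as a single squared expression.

(4m - r)^2

16m^2 - 8mr + r^2 is a perfect-square trinomial: the outer terms are (4m)^2 and (r)^2, and the cross term is -2·4m·r.
So 16m^2 - 8mr + r^2 = (4m - r)^2 ≥ 0.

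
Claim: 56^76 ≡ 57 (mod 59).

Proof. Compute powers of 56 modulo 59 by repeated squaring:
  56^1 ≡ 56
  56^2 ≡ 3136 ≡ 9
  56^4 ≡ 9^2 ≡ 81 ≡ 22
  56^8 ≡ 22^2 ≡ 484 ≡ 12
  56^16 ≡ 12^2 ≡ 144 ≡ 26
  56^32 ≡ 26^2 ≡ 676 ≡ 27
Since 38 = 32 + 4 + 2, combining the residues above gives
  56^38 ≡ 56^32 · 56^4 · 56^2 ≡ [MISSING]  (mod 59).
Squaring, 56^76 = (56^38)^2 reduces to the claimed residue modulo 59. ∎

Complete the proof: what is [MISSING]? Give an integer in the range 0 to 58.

56^32 · 56^4 · 56^2 ≡ 27 · 22 · 9 = 5346.
5346 mod 59 = 36, so 56^38 ≡ 36 (mod 59).

36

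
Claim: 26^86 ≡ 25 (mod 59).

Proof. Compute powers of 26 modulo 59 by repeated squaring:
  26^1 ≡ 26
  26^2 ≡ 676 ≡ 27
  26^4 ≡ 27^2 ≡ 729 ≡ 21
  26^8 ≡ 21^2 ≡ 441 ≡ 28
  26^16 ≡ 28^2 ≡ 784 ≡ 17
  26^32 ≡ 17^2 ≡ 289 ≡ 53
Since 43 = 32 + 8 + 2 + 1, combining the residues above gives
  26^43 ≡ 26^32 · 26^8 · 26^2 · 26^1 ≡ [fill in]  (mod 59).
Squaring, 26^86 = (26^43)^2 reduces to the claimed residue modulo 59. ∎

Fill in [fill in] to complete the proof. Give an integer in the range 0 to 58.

5

Multiply the listed residues: 53 · 28 · 27 · 26 = 1484 → 40068 → 1041768.
Reducing modulo 59: 1041768 = 17657·59 + 5, so 26^43 ≡ 5.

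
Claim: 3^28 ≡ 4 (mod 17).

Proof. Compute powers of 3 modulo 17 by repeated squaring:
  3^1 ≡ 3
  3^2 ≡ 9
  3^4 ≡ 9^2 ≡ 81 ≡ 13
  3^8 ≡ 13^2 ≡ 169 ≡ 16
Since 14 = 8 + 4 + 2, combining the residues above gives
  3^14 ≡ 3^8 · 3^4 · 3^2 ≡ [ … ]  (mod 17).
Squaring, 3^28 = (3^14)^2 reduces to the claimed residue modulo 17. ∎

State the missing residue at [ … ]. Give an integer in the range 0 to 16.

Multiply the listed residues: 16 · 13 · 9 = 208 → 1872.
Reducing modulo 17: 1872 = 110·17 + 2, so 3^14 ≡ 2.

2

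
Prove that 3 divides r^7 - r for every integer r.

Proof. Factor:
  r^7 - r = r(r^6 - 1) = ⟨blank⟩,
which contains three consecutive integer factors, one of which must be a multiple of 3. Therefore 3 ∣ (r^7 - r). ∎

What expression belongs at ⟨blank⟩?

r^6 - 1 = (r^2 - 1)(r^4 + r^2 + 1), and r^2 - 1 = (r-1)(r+1).
So r(r^6 - 1) = (r - 1)r(r + 1)(r^4 + r^2 + 1).

(r - 1)r(r + 1)(r^4 + r^2 + 1)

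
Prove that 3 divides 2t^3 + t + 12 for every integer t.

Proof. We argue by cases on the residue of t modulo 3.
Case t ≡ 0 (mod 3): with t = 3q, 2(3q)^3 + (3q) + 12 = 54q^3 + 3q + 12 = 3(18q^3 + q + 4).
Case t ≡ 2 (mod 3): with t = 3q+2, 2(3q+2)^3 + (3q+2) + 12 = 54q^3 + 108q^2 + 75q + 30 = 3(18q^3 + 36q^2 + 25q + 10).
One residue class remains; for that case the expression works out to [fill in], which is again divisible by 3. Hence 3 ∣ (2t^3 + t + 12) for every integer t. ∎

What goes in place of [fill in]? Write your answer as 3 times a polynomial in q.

The residues treated are {0, 2}, so the missing case is t ≡ 1 (mod 3); write t = 3q+1.
Then 2(3q+1)^3 + (3q+1) + 12 = 54q^3 + 54q^2 + 21q + 15 = 3(18q^3 + 18q^2 + 7q + 5).

3(18q^3 + 18q^2 + 7q + 5)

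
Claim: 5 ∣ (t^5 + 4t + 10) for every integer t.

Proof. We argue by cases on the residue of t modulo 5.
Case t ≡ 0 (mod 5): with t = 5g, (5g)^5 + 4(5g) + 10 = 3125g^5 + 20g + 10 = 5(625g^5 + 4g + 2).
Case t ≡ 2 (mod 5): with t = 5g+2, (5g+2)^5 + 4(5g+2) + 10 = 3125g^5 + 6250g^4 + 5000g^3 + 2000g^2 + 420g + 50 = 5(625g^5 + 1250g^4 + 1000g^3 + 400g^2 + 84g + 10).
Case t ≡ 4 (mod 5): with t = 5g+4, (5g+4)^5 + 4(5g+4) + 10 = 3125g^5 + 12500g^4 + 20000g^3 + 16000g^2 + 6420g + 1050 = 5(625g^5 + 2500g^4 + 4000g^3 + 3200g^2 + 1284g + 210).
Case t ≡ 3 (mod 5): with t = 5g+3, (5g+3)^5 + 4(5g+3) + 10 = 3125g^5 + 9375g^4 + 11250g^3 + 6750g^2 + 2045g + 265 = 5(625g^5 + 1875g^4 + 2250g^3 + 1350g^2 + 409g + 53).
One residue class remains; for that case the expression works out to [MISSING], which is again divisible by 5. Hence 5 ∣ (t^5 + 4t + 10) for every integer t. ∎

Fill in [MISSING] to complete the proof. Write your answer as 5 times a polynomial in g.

5(625g^5 + 625g^4 + 250g^3 + 50g^2 + 9g + 3)

Only t ≡ 1 (mod 5) is unaccounted for. Put t = 5g+1:
(5g+1)^5 + 4(5g+1) + 10 expands to 3125g^5 + 3125g^4 + 1250g^3 + 250g^2 + 45g + 15,
and factoring out 5 leaves 5(625g^5 + 625g^4 + 250g^3 + 50g^2 + 9g + 3).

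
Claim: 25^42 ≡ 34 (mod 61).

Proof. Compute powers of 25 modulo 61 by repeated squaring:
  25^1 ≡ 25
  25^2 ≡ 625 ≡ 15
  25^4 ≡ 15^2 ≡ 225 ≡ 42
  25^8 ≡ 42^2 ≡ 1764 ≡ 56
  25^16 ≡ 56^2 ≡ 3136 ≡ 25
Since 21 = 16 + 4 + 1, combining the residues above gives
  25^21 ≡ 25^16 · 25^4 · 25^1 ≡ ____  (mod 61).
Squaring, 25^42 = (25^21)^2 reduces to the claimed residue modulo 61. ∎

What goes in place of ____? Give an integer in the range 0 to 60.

20

25^16 · 25^4 · 25^1 ≡ 25 · 42 · 25 = 26250.
26250 mod 61 = 20, so 25^21 ≡ 20 (mod 61).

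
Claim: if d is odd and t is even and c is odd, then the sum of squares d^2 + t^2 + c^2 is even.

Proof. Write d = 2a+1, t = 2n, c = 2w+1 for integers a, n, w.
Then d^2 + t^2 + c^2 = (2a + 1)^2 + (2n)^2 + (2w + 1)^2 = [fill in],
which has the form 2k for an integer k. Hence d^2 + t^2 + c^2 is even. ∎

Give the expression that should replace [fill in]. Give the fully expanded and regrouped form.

Expanding: (2a + 1)^2 + (2n)^2 + (2w + 1)^2 = 4a^2 + 4a + 4n^2 + 4w^2 + 4w + 2.
Every term is even; pulling out the factor of 2 gives 2(2a^2 + 2a + 2n^2 + 2w^2 + 2w + 1).

2(2a^2 + 2a + 2n^2 + 2w^2 + 2w + 1)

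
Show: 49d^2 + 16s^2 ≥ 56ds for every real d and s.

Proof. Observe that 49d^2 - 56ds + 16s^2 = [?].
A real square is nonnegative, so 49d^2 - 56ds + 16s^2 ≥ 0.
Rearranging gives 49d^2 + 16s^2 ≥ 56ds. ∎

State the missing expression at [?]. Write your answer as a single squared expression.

(7d - 4s)^2

49d^2 - 56ds + 16s^2 is a perfect-square trinomial: the outer terms are (7d)^2 and (4s)^2, and the cross term is -2·7d·4s.
So 49d^2 - 56ds + 16s^2 = (7d - 4s)^2 ≥ 0.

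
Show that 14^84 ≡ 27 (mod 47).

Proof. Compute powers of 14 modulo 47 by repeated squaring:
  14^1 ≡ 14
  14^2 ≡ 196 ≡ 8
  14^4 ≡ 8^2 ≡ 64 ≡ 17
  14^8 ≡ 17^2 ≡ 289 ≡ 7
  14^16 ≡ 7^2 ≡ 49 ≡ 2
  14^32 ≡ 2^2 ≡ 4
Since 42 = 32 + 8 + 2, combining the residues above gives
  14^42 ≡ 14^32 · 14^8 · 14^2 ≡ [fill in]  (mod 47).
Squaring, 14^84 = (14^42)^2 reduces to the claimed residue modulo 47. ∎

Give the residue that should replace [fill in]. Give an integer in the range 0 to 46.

14^32 · 14^8 · 14^2 ≡ 4 · 7 · 8 = 224.
224 mod 47 = 36, so 14^42 ≡ 36 (mod 47).

36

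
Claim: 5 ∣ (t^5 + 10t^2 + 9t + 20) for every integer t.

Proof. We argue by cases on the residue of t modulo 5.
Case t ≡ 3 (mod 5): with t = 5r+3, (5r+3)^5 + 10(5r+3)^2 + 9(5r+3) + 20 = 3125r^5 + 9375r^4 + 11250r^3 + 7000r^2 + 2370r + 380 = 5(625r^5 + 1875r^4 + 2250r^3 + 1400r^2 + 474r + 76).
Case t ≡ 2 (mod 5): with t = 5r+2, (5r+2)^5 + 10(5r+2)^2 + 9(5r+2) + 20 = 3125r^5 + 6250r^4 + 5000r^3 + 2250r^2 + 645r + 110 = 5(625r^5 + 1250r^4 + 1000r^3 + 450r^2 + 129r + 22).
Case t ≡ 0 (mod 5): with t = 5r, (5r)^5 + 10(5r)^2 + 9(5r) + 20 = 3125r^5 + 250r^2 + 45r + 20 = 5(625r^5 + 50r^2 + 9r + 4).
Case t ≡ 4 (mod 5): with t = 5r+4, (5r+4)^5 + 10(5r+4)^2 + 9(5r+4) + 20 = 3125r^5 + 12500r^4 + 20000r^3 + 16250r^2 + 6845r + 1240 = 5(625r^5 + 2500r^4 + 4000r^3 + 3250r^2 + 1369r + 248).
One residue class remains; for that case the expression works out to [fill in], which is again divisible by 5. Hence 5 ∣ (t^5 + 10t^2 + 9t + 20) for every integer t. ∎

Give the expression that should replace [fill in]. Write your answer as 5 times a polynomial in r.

5(625r^5 + 625r^4 + 250r^3 + 100r^2 + 34r + 8)

Only t ≡ 1 (mod 5) is unaccounted for. Put t = 5r+1:
(5r+1)^5 + 10(5r+1)^2 + 9(5r+1) + 20 expands to 3125r^5 + 3125r^4 + 1250r^3 + 500r^2 + 170r + 40,
and factoring out 5 leaves 5(625r^5 + 625r^4 + 250r^3 + 100r^2 + 34r + 8).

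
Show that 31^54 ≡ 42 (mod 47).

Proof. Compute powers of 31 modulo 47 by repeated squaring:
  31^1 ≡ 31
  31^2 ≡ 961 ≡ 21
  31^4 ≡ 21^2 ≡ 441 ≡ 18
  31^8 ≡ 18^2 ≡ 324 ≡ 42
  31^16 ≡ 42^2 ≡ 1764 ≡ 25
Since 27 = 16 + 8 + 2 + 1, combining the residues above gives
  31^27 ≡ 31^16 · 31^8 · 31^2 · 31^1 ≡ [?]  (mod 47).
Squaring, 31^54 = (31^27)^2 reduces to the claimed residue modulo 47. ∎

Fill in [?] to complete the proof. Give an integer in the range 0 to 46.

29

Multiply the listed residues: 25 · 42 · 21 · 31 = 1050 → 22050 → 683550.
Reducing modulo 47: 683550 = 14543·47 + 29, so 31^27 ≡ 29.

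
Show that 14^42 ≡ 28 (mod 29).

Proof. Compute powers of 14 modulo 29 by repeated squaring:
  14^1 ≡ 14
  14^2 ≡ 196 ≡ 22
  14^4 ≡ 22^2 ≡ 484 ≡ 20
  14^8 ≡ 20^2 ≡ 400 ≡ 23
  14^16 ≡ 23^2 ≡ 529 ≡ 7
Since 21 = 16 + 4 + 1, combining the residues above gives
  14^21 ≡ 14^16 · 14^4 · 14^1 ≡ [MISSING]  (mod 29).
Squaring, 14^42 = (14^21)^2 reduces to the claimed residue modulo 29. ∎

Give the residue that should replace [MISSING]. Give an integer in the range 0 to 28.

17

14^16 · 14^4 · 14^1 ≡ 7 · 20 · 14 = 1960.
1960 mod 29 = 17, so 14^21 ≡ 17 (mod 29).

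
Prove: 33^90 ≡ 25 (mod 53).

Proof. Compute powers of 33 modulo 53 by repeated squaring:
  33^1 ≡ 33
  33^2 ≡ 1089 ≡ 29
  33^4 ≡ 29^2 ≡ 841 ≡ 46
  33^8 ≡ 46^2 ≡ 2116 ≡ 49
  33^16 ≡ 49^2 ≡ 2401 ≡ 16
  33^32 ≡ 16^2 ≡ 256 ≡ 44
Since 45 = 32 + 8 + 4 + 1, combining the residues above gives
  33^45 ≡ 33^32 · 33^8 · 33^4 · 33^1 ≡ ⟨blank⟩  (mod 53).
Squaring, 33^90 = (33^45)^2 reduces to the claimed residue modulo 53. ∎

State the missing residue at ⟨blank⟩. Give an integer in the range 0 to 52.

5

33^32 · 33^8 · 33^4 · 33^1 ≡ 44 · 49 · 46 · 33 = 3272808.
3272808 mod 53 = 5, so 33^45 ≡ 5 (mod 53).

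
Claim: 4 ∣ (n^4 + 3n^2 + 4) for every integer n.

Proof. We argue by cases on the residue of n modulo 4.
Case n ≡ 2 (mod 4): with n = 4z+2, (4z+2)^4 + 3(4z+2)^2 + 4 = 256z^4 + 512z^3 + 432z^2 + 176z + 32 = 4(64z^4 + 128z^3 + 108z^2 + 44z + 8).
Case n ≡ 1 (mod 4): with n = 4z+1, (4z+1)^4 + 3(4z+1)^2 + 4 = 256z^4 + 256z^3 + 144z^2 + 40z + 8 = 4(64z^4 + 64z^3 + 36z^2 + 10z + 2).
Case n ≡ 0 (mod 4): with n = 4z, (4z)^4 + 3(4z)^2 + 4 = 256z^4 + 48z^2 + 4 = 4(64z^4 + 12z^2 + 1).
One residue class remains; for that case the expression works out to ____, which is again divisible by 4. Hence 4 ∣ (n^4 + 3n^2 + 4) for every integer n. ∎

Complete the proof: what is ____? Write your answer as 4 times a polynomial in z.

4(64z^4 + 192z^3 + 228z^2 + 126z + 28)

Only n ≡ 3 (mod 4) is unaccounted for. Put n = 4z+3:
(4z+3)^4 + 3(4z+3)^2 + 4 expands to 256z^4 + 768z^3 + 912z^2 + 504z + 112,
and factoring out 4 leaves 4(64z^4 + 192z^3 + 228z^2 + 126z + 28).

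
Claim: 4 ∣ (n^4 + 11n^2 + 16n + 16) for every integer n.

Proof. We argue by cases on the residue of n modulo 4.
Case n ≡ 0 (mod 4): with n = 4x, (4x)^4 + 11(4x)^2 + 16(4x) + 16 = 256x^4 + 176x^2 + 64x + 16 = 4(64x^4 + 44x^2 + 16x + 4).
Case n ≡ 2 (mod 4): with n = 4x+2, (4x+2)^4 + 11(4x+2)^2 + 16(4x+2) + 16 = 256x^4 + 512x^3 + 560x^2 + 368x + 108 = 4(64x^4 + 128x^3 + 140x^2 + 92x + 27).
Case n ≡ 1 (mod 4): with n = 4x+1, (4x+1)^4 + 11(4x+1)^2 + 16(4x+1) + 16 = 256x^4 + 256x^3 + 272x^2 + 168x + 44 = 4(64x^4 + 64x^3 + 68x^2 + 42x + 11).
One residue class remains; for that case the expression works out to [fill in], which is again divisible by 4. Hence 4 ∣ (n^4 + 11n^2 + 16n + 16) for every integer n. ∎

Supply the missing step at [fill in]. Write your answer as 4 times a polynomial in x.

4(64x^4 + 192x^3 + 260x^2 + 190x + 61)

The residues treated are {0, 2, 1}, so the missing case is n ≡ 3 (mod 4); write n = 4x+3.
Then (4x+3)^4 + 11(4x+3)^2 + 16(4x+3) + 16 = 256x^4 + 768x^3 + 1040x^2 + 760x + 244 = 4(64x^4 + 192x^3 + 260x^2 + 190x + 61).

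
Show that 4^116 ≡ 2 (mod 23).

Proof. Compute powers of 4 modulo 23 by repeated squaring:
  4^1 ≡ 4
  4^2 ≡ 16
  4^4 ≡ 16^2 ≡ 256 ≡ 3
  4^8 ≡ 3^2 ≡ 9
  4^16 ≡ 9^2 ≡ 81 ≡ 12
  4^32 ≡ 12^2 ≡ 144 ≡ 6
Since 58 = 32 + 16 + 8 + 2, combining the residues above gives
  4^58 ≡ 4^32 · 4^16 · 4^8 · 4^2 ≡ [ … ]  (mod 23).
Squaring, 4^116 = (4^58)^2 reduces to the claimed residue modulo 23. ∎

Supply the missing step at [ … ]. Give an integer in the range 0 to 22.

4^32 · 4^16 · 4^8 · 4^2 ≡ 6 · 12 · 9 · 16 = 10368.
10368 mod 23 = 18, so 4^58 ≡ 18 (mod 23).

18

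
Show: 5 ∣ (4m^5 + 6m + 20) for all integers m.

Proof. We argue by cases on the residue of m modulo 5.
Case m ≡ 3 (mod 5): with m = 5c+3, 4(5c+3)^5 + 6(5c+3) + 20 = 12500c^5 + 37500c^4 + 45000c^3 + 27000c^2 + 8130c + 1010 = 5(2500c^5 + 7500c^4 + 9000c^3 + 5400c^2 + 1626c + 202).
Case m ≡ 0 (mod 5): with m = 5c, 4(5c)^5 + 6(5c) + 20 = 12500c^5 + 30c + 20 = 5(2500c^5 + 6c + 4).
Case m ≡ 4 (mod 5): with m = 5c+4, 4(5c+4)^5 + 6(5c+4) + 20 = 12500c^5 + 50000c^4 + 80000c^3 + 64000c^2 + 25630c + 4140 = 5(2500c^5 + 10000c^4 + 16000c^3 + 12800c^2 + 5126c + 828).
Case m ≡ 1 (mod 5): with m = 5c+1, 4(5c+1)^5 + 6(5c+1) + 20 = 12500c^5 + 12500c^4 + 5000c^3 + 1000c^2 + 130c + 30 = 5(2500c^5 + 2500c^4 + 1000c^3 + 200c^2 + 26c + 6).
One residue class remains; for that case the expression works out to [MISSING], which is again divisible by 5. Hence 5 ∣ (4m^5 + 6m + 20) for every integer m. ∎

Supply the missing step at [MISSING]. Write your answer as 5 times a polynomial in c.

5(2500c^5 + 5000c^4 + 4000c^3 + 1600c^2 + 326c + 32)

The residues treated are {3, 0, 4, 1}, so the missing case is m ≡ 2 (mod 5); write m = 5c+2.
Then 4(5c+2)^5 + 6(5c+2) + 20 = 12500c^5 + 25000c^4 + 20000c^3 + 8000c^2 + 1630c + 160 = 5(2500c^5 + 5000c^4 + 4000c^3 + 1600c^2 + 326c + 32).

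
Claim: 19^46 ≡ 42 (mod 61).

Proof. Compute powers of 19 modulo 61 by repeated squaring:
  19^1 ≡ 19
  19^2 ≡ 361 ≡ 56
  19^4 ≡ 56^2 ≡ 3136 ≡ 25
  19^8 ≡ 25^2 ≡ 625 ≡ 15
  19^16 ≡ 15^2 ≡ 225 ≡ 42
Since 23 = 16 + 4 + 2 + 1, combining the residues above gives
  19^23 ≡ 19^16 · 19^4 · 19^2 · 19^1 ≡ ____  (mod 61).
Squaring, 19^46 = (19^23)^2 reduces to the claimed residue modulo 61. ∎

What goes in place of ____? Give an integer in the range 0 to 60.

19^16 · 19^4 · 19^2 · 19^1 ≡ 42 · 25 · 56 · 19 = 1117200.
1117200 mod 61 = 46, so 19^23 ≡ 46 (mod 61).

46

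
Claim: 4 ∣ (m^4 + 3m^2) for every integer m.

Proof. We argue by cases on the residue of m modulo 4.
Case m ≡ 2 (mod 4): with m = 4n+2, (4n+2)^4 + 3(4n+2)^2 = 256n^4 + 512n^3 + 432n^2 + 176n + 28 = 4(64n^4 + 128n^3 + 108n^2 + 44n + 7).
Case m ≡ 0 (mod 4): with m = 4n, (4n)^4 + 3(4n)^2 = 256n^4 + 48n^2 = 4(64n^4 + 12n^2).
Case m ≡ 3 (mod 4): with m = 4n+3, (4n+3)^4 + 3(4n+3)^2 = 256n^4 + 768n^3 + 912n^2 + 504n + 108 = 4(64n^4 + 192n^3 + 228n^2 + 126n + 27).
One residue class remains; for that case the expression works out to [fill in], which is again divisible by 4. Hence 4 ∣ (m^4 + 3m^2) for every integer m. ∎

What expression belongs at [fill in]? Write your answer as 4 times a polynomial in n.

4(64n^4 + 64n^3 + 36n^2 + 10n + 1)

Only m ≡ 1 (mod 4) is unaccounted for. Put m = 4n+1:
(4n+1)^4 + 3(4n+1)^2 expands to 256n^4 + 256n^3 + 144n^2 + 40n + 4,
and factoring out 4 leaves 4(64n^4 + 64n^3 + 36n^2 + 10n + 1).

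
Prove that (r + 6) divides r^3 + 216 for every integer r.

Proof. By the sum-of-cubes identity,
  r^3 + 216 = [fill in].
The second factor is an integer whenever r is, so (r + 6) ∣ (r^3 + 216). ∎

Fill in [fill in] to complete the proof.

(r + 6)(r^2 - 6r + 36)

Polynomial division of r^3 + 216 by r + 6 leaves remainder 0 and quotient r^2 - 6r + 36.
Hence r^3 + 216 = (r + 6)(r^2 - 6r + 36).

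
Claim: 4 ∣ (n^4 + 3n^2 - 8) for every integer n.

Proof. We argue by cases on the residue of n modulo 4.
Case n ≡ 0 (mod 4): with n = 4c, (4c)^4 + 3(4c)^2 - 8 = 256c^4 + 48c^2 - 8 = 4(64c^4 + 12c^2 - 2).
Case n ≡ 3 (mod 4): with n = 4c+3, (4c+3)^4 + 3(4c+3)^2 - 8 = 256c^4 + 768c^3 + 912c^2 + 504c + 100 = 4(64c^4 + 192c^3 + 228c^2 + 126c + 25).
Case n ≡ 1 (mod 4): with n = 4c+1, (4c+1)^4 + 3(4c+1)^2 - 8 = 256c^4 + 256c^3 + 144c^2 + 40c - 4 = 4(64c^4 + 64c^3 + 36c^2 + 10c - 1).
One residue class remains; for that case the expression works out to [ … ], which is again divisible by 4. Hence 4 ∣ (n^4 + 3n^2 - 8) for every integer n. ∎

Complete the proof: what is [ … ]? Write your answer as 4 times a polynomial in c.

The residues treated are {0, 3, 1}, so the missing case is n ≡ 2 (mod 4); write n = 4c+2.
Then (4c+2)^4 + 3(4c+2)^2 - 8 = 256c^4 + 512c^3 + 432c^2 + 176c + 20 = 4(64c^4 + 128c^3 + 108c^2 + 44c + 5).

4(64c^4 + 128c^3 + 108c^2 + 44c + 5)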